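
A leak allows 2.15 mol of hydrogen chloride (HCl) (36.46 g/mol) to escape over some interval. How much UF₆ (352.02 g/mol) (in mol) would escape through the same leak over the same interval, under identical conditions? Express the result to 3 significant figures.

0.692 mol

Graham's law gives rate_UF₆/rate_HCl = √(M_HCl/M_UF₆) = √(36.46/352.02) = √0.1036 = 0.3218.
So the amount for UF₆ is 2.15 × 0.3218 = 0.692 mol.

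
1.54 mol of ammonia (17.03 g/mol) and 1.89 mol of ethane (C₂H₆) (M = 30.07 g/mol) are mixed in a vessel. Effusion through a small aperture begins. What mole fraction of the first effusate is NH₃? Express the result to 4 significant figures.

Each component's effusion rate ∝ (its partial pressure)·(1/√M) ∝ n_i/√M_i.
Mole fraction of NH₃ in the effusate = (n_NH₃/√M_NH₃) / (n_NH₃/√M_NH₃ + n_C₂H₆/√M_C₂H₆)
= (1.54/√17.03) / (1.54/√17.03 + 1.89/√30.07) = 0.3732/(0.3732 + 0.3447) = 0.5199.

0.5199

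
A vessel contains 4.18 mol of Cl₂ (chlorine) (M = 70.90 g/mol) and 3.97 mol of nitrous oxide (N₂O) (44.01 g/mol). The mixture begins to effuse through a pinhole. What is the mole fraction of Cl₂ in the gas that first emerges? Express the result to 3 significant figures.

Effusion rate of each component ∝ n_i/√M_i (partial pressure × 1/√M).
x_Cl₂(eff) = (n_Cl₂/√M_Cl₂) / (n_Cl₂/√M_Cl₂ + n_N₂O/√M_N₂O)
= (4.18/√70.90) / (4.18/√70.90 + 3.97/√44.01) = 0.4964/(0.4964 + 0.5984) = 0.453.

0.453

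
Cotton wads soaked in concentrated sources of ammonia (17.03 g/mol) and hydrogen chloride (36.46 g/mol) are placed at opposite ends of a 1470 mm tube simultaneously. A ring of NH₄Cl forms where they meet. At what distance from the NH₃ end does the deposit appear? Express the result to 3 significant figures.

873 mm

The fronts meet when d_NH₃ + d_HCl = L with d_NH₃/d_HCl = √(M_HCl/M_NH₃) (Graham's law). Here √(M_HCl/M_NH₃) = √(36.46/17.03) = 1.463.
With d_NH₃ + d_HCl = 1470 mm, d_HCl = 1470/(1 + 1.463) = 596.8 mm.
d_NH₃ = 1470 − 596.8 = 873 mm.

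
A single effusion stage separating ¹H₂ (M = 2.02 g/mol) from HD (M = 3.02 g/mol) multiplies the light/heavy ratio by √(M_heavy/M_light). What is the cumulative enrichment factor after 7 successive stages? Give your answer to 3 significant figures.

Each stage multiplies the ratio by α = √(3.02/2.02), so after 7 stages the overall factor is α^7 = (3.02/2.02)^(7/2).
= 1.49505^(7/2) = 4.09.

4.09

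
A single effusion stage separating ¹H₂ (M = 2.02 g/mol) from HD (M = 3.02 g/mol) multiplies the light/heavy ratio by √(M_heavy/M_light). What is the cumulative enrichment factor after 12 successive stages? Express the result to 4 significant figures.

11.17

The single-stage factor is √(M_heavy/M_light), so 12 stages give [√(3.02/2.02)]^12 = (3.02/2.02)^(12/2).
= 1.49505^6 = 11.17.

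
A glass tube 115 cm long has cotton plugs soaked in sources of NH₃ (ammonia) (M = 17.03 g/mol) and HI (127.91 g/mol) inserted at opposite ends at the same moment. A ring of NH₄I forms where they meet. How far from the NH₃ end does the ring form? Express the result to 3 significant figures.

84.3 cm

In equal time, each gas travels a distance ∝ its rate ∝ 1/√M, so d_NH₃/d_HI = √(M_HI/M_NH₃) = √(127.91/17.03) = 2.741.
With d_NH₃ + d_HI = 115 cm, d_HI = 115/(1 + 2.741) = 30.74 cm.
d_NH₃ = 115 − 30.74 = 84.3 cm.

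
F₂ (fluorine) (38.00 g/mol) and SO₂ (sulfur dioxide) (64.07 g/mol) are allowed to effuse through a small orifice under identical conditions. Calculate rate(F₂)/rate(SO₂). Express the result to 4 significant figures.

Graham's law gives rate_F₂/rate_SO₂ = √(M_SO₂/M_F₂) = √(64.07/38.00) = √1.686 = 1.298.

1.298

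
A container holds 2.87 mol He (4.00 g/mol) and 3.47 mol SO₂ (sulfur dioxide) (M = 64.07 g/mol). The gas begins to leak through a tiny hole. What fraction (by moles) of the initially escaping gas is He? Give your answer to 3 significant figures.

Each component's effusion rate ∝ (its partial pressure)·(1/√M) ∝ n_i/√M_i.
So x_He in the escaping gas = (n_He/√M_He) / Σ(n_i/√M_i)
= (2.87/√4.00) / (2.87/√4.00 + 3.47/√64.07) = 1.435/(1.435 + 0.4335) = 0.768.

0.768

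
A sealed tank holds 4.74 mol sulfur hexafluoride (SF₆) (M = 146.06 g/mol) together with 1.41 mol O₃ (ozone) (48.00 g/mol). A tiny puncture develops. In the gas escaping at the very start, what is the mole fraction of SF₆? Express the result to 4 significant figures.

0.6584

Effusion rate of each component ∝ n_i/√M_i (partial pressure × 1/√M).
So x_SF₆ in the escaping gas = (n_SF₆/√M_SF₆) / Σ(n_i/√M_i)
= (4.74/√146.06) / (4.74/√146.06 + 1.41/√48.00) = 0.3922/(0.3922 + 0.2035) = 0.6584.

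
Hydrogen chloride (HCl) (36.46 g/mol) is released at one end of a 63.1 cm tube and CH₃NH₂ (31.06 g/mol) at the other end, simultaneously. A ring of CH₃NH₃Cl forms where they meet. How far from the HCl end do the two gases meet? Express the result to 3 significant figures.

30.3 cm

In equal time, each gas travels a distance ∝ its rate ∝ 1/√M, so d_HCl/d_CH₃NH₂ = √(M_CH₃NH₂/M_HCl) = √(31.06/36.46) = 0.9230.
With d_HCl + d_CH₃NH₂ = 63.1 cm, d_CH₃NH₂ = 63.1/(1 + 0.9230) = 32.81 cm.
d_HCl = 63.1 − 32.81 = 30.3 cm.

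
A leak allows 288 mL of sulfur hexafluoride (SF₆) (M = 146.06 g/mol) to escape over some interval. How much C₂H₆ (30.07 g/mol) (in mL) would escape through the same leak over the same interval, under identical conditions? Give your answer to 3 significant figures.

Graham's law gives rate_C₂H₆/rate_SF₆ = √(M_SF₆/M_C₂H₆) = √(146.06/30.07) = √4.857 = 2.204.
So the volume for C₂H₆ is 288 × 2.204 = 635 mL.

635 mL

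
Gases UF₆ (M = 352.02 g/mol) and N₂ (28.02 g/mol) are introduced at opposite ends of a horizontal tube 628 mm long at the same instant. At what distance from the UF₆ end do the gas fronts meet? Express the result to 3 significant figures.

138 mm

In equal time, each gas travels a distance ∝ its rate ∝ 1/√M, so d_UF₆/d_N₂ = √(M_N₂/M_UF₆) = √(28.02/352.02) = 0.2821.
With d_UF₆ + d_N₂ = 628 mm, d_N₂ = 628/(1 + 0.2821) = 489.8 mm.
d_UF₆ = 628 − 489.8 = 138 mm.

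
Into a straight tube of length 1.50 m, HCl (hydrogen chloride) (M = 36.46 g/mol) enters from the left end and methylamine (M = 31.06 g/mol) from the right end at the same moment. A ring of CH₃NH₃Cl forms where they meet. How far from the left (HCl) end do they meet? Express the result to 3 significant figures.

The fronts meet when d_HCl + d_CH₃NH₂ = L with d_HCl/d_CH₃NH₂ = √(M_CH₃NH₂/M_HCl) (Graham's law). Here √(M_CH₃NH₂/M_HCl) = √(31.06/36.46) = 0.9230.
With d_HCl + d_CH₃NH₂ = 1.50 m, d_CH₃NH₂ = 1.50/(1 + 0.9230) = 0.7800 m.
d_HCl = 1.50 − 0.7800 = 0.720 m.

0.720 m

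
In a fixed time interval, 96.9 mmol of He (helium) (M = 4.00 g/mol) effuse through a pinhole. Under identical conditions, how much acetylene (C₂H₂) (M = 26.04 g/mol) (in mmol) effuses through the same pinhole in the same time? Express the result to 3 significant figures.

38.0 mmol

Using Graham's law: rate_C₂H₂/rate_He = √(M_He/M_C₂H₂) = √(4.00/26.04) = √0.1536 = 0.3919.
So the amount for C₂H₂ is 96.9 × 0.3919 = 38.0 mmol.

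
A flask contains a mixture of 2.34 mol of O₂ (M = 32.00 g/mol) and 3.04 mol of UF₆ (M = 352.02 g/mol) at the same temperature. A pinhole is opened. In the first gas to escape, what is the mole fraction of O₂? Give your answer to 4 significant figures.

0.7185

Rate_i ∝ x_i/√M_i (Graham's law weighted by mole fraction), so the effusate composition follows n_i/√M_i.
x_O₂(eff) = (n_O₂/√M_O₂) / (n_O₂/√M_O₂ + n_UF₆/√M_UF₆)
= (2.34/√32.00) / (2.34/√32.00 + 3.04/√352.02) = 0.4137/(0.4137 + 0.1620) = 0.7185.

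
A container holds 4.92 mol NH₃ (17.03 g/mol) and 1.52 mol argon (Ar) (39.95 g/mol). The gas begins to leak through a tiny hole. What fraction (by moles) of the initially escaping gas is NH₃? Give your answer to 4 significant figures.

The effusion rate of species i is ∝ p_i/√M_i ∝ n_i/√M_i.
x_NH₃(eff) = (n_NH₃/√M_NH₃) / (n_NH₃/√M_NH₃ + n_Ar/√M_Ar)
= (4.92/√17.03) / (4.92/√17.03 + 1.52/√39.95) = 1.192/(1.192 + 0.2405) = 0.8321.

0.8321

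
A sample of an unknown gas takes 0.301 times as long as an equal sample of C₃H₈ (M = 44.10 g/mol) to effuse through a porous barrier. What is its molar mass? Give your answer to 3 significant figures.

Since effusion rate ∝ 1/√M, t_X/t_C₃H₈ = √(M_X/M_C₃H₈).
0.301 = √(M_X/44.10)
M_X = 44.10 × 0.301² = 44.10 × 0.09060 = 4.00 g/mol

4.00 g/mol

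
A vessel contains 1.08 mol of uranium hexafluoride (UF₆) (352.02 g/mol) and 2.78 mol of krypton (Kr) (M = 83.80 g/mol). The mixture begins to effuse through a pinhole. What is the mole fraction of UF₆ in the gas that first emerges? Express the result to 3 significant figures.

0.159

Rate_i ∝ x_i/√M_i (Graham's law weighted by mole fraction), so the effusate composition follows n_i/√M_i.
So x_UF₆ in the escaping gas = (n_UF₆/√M_UF₆) / Σ(n_i/√M_i)
= (1.08/√352.02) / (1.08/√352.02 + 2.78/√83.80) = 0.05756/(0.05756 + 0.3037) = 0.159.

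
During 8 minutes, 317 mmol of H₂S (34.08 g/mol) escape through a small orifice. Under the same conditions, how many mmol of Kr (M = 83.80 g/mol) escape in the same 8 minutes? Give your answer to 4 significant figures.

By Graham's law, rate_Kr/rate_H₂S = √(M_H₂S/M_Kr) = √(34.08/83.80) = √0.4067 = 0.6377.
So the amount for Kr is 317 × 0.6377 = 202.2 mmol.

202.2 mmol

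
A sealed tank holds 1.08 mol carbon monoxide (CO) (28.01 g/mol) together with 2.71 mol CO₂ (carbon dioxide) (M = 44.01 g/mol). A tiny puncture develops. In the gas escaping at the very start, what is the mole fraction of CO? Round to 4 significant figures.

0.3331

Rate_i ∝ x_i/√M_i (Graham's law weighted by mole fraction), so the effusate composition follows n_i/√M_i.
Mole fraction of CO in the effusate = (n_CO/√M_CO) / (n_CO/√M_CO + n_CO₂/√M_CO₂)
= (1.08/√28.01) / (1.08/√28.01 + 2.71/√44.01) = 0.2041/(0.2041 + 0.4085) = 0.3331.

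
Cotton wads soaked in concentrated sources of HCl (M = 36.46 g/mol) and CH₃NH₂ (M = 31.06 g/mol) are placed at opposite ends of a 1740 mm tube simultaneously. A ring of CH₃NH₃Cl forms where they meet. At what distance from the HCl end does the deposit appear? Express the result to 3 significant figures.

835 mm

The fronts meet when d_HCl + d_CH₃NH₂ = L with d_HCl/d_CH₃NH₂ = √(M_CH₃NH₂/M_HCl) (Graham's law). Here √(M_CH₃NH₂/M_HCl) = √(31.06/36.46) = 0.9230.
With d_HCl + d_CH₃NH₂ = 1740 mm, d_CH₃NH₂ = 1740/(1 + 0.9230) = 904.8 mm.
d_HCl = 1740 − 904.8 = 835 mm.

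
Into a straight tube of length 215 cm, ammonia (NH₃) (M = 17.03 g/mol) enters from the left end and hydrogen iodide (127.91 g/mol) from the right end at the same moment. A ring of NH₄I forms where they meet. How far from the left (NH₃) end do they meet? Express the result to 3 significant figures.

The fronts meet when d_NH₃ + d_HI = L with d_NH₃/d_HI = √(M_HI/M_NH₃) (Graham's law). Here √(M_HI/M_NH₃) = √(127.91/17.03) = 2.741.
With d_NH₃ + d_HI = 215 cm, d_HI = 215/(1 + 2.741) = 57.48 cm.
d_NH₃ = 215 − 57.48 = 158 cm.

158 cm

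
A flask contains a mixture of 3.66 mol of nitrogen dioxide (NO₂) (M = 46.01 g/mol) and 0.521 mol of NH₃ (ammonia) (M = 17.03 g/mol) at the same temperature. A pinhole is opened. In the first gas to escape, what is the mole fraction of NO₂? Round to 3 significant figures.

The effusion rate of species i is ∝ p_i/√M_i ∝ n_i/√M_i.
So x_NO₂ in the escaping gas = (n_NO₂/√M_NO₂) / Σ(n_i/√M_i)
= (3.66/√46.01) / (3.66/√46.01 + 0.521/√17.03) = 0.5396/(0.5396 + 0.1262) = 0.810.

0.810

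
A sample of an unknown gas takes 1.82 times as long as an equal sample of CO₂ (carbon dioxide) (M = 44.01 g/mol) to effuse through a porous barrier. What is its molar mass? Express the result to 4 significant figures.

Since effusion rate ∝ 1/√M, t_X/t_CO₂ = √(M_X/M_CO₂).
1.82 = √(M_X/44.01)
M_X = 44.01 × 1.82² = 44.01 × 3.312 = 145.8 g/mol

145.8 g/mol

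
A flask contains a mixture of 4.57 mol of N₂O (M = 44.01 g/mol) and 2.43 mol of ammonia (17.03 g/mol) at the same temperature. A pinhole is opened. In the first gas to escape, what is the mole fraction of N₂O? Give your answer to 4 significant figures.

0.5391

The effusion rate of species i is ∝ p_i/√M_i ∝ n_i/√M_i.
Mole fraction of N₂O in the effusate = (n_N₂O/√M_N₂O) / (n_N₂O/√M_N₂O + n_NH₃/√M_NH₃)
= (4.57/√44.01) / (4.57/√44.01 + 2.43/√17.03) = 0.6889/(0.6889 + 0.5888) = 0.5391.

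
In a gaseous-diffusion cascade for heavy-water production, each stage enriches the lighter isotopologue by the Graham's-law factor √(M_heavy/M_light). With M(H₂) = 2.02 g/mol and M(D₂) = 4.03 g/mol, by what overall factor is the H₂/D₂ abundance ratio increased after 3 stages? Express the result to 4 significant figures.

2.818

Overall factor = α^3 with α = √(4.03/2.02), i.e. (4.03/2.02)^(3/2).
= 1.99505^(3/2) = 2.818.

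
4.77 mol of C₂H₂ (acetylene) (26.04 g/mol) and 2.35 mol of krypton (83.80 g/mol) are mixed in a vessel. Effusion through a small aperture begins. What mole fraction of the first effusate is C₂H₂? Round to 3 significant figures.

The effusion rate of species i is ∝ p_i/√M_i ∝ n_i/√M_i.
Mole fraction of C₂H₂ in the effusate = (n_C₂H₂/√M_C₂H₂) / (n_C₂H₂/√M_C₂H₂ + n_Kr/√M_Kr)
= (4.77/√26.04) / (4.77/√26.04 + 2.35/√83.80) = 0.9348/(0.9348 + 0.2567) = 0.785.

0.785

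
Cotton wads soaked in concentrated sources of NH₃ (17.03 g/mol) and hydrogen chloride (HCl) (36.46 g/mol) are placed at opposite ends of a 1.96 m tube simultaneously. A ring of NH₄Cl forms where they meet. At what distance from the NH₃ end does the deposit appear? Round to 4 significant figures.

1.164 m

Graham's law gives d_NH₃/d_HCl = rate_NH₃/rate_HCl = √(M_HCl/M_NH₃) = √(36.46/17.03) = 1.463.
With d_NH₃ + d_HCl = 1.96 m, d_HCl = 1.96/(1 + 1.463) = 0.7957 m.
d_NH₃ = 1.96 − 0.7957 = 1.164 m.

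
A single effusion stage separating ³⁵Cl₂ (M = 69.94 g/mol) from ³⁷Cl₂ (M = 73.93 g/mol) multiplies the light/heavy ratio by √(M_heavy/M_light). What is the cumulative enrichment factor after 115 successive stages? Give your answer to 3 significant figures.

After 115 stages the ratio has grown by (√(73.93/69.94))^115 = (73.93/69.94)^(115/2).
= 1.05705^(115/2) = 24.3.

24.3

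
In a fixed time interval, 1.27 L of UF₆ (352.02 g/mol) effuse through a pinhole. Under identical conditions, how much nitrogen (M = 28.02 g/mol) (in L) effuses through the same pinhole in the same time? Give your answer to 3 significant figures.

4.50 L

By Graham's law, rate_N₂/rate_UF₆ = √(M_UF₆/M_N₂) = √(352.02/28.02) = √12.56 = 3.544.
So the volume for N₂ is 1.27 × 3.544 = 4.50 L.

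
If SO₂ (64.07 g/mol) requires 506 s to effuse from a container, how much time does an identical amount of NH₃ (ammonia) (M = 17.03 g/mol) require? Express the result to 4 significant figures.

260.9 s

By Graham's law, t_NH₃/t_SO₂ = √(M_NH₃/M_SO₂) = √(17.03/64.07) = √0.2658 = 0.5156.
So the time for NH₃ is 506 × 0.5156 = 260.9 s.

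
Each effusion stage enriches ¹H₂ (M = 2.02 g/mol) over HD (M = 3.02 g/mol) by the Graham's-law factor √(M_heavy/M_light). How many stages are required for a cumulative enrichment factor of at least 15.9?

14

Single-stage factor α = √(3.02/2.02), so ln α = ½ ln(1.49505) = 0.2011.
Need α^N ≥ 15.9 ⇒ N ≥ ln(15.9) / ln α = 2.766 / 0.2011 = 13.76.
Rounding up, N = 14 stages.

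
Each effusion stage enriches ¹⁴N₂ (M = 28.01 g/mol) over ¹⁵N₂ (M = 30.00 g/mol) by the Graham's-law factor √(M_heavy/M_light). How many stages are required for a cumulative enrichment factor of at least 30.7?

100

With α = √(30.00/28.01) per stage, ln α = ½ ln(1.07105) = 0.03432.
Need α^N ≥ 30.7 ⇒ N ≥ ln(30.7) / ln α = 3.424 / 0.03432 = 99.78.
Rounding up, N = 100 stages.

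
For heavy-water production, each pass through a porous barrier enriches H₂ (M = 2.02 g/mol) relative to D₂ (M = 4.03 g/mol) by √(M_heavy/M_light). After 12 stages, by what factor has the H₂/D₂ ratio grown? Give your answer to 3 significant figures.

63.1

After 12 stages the ratio has grown by (√(4.03/2.02))^12 = (4.03/2.02)^(12/2).
= 1.99505^6 = 63.1.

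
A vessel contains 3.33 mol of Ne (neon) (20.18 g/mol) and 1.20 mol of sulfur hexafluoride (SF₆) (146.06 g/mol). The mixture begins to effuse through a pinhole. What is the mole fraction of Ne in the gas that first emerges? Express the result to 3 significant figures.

0.882

Rate_i ∝ x_i/√M_i (Graham's law weighted by mole fraction), so the effusate composition follows n_i/√M_i.
x_Ne(eff) = (n_Ne/√M_Ne) / (n_Ne/√M_Ne + n_SF₆/√M_SF₆)
= (3.33/√20.18) / (3.33/√20.18 + 1.20/√146.06) = 0.7413/(0.7413 + 0.09929) = 0.882.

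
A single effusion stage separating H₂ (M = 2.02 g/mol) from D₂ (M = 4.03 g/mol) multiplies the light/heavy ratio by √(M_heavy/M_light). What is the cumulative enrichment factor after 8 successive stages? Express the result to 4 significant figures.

Overall factor = α^8 with α = √(4.03/2.02), i.e. (4.03/2.02)^(8/2).
= 1.99505^4 = 15.84.

15.84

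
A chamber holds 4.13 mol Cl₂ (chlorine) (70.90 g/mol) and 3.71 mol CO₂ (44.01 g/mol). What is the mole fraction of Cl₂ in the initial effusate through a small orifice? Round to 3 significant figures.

0.467

The effusion rate of species i is ∝ p_i/√M_i ∝ n_i/√M_i.
x_Cl₂(eff) = (n_Cl₂/√M_Cl₂) / (n_Cl₂/√M_Cl₂ + n_CO₂/√M_CO₂)
= (4.13/√70.90) / (4.13/√70.90 + 3.71/√44.01) = 0.4905/(0.4905 + 0.5592) = 0.467.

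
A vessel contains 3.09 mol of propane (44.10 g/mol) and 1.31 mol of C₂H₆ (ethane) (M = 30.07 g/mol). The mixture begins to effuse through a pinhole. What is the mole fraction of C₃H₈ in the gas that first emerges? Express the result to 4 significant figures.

0.6608

Each component's effusion rate ∝ (its partial pressure)·(1/√M) ∝ n_i/√M_i.
Mole fraction of C₃H₈ in the effusate = (n_C₃H₈/√M_C₃H₈) / (n_C₃H₈/√M_C₃H₈ + n_C₂H₆/√M_C₂H₆)
= (3.09/√44.10) / (3.09/√44.10 + 1.31/√30.07) = 0.4653/(0.4653 + 0.2389) = 0.6608.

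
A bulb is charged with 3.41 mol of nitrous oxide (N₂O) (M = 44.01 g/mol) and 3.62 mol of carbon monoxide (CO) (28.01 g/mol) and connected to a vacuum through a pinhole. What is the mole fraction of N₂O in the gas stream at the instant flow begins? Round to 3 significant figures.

0.429

Effusion rate of each component ∝ n_i/√M_i (partial pressure × 1/√M).
So x_N₂O in the escaping gas = (n_N₂O/√M_N₂O) / Σ(n_i/√M_i)
= (3.41/√44.01) / (3.41/√44.01 + 3.62/√28.01) = 0.5140/(0.5140 + 0.6840) = 0.429.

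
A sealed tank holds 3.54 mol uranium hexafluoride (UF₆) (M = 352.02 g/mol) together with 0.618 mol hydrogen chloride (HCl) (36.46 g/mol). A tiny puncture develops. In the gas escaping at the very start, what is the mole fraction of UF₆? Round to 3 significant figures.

0.648

Rate_i ∝ x_i/√M_i (Graham's law weighted by mole fraction), so the effusate composition follows n_i/√M_i.
Mole fraction of UF₆ in the effusate = (n_UF₆/√M_UF₆) / (n_UF₆/√M_UF₆ + n_HCl/√M_HCl)
= (3.54/√352.02) / (3.54/√352.02 + 0.618/√36.46) = 0.1887/(0.1887 + 0.1023) = 0.648.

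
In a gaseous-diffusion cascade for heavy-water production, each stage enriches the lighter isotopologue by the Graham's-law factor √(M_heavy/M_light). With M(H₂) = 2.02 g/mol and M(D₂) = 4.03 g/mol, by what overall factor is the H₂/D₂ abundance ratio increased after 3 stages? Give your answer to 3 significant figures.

After 3 stages the ratio has grown by (√(4.03/2.02))^3 = (4.03/2.02)^(3/2).
= 1.99505^(3/2) = 2.82.

2.82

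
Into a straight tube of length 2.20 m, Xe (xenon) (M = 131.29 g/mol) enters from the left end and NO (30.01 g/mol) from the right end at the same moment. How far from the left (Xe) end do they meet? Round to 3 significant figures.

0.712 m

Distances travelled in equal time are proportional to diffusion rates, so d_Xe/d_NO = √(M_NO/M_Xe) = √(30.01/131.29) = 0.4781.
With d_Xe + d_NO = 2.20 m, d_NO = 2.20/(1 + 0.4781) = 1.488 m.
d_Xe = 2.20 − 1.488 = 0.712 m.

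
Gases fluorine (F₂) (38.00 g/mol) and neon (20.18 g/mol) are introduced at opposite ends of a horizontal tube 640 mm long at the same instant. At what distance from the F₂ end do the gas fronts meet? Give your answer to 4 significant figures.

In equal time, each gas travels a distance ∝ its rate ∝ 1/√M, so d_F₂/d_Ne = √(M_Ne/M_F₂) = √(20.18/38.00) = 0.7287.
With d_F₂ + d_Ne = 640 mm, d_Ne = 640/(1 + 0.7287) = 370.2 mm.
d_F₂ = 640 − 370.2 = 269.8 mm.

269.8 mm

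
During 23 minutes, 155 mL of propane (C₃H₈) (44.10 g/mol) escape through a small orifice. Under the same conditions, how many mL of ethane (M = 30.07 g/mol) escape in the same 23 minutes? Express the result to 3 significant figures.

From Graham's law, rate_C₂H₆/rate_C₃H₈ = √(M_C₃H₈/M_C₂H₆) = √(44.10/30.07) = √1.467 = 1.211.
So the volume for C₂H₆ is 155 × 1.211 = 188 mL.

188 mL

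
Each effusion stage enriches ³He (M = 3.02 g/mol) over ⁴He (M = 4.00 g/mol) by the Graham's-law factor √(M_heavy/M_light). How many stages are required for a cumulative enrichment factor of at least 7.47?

Per stage α = (4.00/3.02)^(1/2) = 1.32450^0.5, giving ln α = 0.1405.
Need α^N ≥ 7.47 ⇒ N ≥ ln(7.47) / ln α = 2.011 / 0.1405 = 14.31.
So at least 15 stages are needed.

15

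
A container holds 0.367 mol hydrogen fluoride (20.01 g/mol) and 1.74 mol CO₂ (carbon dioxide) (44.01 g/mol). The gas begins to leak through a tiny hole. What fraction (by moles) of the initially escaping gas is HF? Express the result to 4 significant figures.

0.2383

Each component's effusion rate ∝ (its partial pressure)·(1/√M) ∝ n_i/√M_i.
So x_HF in the escaping gas = (n_HF/√M_HF) / Σ(n_i/√M_i)
= (0.367/√20.01) / (0.367/√20.01 + 1.74/√44.01) = 0.08204/(0.08204 + 0.2623) = 0.2383.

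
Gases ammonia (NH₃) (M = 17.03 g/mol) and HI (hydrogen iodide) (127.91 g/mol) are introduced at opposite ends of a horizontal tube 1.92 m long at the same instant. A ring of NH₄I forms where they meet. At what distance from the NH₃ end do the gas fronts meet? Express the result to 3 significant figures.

1.41 m

In equal time, each gas travels a distance ∝ its rate ∝ 1/√M, so d_NH₃/d_HI = √(M_HI/M_NH₃) = √(127.91/17.03) = 2.741.
With d_NH₃ + d_HI = 1.92 m, d_HI = 1.92/(1 + 2.741) = 0.5133 m.
d_NH₃ = 1.92 − 0.5133 = 1.41 m.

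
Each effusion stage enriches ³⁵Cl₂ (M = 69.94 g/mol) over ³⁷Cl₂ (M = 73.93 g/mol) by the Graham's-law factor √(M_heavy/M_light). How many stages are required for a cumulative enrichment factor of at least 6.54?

Per stage α = (73.93/69.94)^(1/2) = 1.05705^0.5, giving ln α = 0.02774.
Need α^N ≥ 6.54 ⇒ N ≥ ln(6.54) / ln α = 1.878 / 0.02774 = 67.70.
So at least 68 stages are needed.

68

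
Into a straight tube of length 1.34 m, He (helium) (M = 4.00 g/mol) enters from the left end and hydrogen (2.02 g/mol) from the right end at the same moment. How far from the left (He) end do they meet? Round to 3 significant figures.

The fronts meet when d_He + d_H₂ = L with d_He/d_H₂ = √(M_H₂/M_He) (Graham's law). Here √(M_H₂/M_He) = √(2.02/4.00) = 0.7106.
With d_He + d_H₂ = 1.34 m, d_H₂ = 1.34/(1 + 0.7106) = 0.7833 m.
d_He = 1.34 − 0.7833 = 0.557 m.

0.557 m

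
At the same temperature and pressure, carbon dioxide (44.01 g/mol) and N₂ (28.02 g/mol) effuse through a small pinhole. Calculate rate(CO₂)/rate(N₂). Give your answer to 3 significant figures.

0.798

By Graham's law, rate_CO₂/rate_N₂ = √(M_N₂/M_CO₂) = √(28.02/44.01) = √0.6367 = 0.798.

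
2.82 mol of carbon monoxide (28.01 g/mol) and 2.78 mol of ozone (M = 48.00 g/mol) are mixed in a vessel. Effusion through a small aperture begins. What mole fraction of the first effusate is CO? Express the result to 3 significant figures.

Each component's effusion rate ∝ (its partial pressure)·(1/√M) ∝ n_i/√M_i.
So x_CO in the escaping gas = (n_CO/√M_CO) / Σ(n_i/√M_i)
= (2.82/√28.01) / (2.82/√28.01 + 2.78/√48.00) = 0.5328/(0.5328 + 0.4013) = 0.570.

0.570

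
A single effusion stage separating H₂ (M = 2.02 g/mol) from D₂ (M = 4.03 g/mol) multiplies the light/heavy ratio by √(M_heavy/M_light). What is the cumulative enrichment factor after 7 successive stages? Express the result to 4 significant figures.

11.22

Overall factor = α^7 with α = √(4.03/2.02), i.e. (4.03/2.02)^(7/2).
= 1.99505^(7/2) = 11.22.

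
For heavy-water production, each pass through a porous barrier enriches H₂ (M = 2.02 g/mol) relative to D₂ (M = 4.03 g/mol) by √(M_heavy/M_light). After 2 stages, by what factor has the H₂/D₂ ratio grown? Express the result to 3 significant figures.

2.00

Each stage multiplies the ratio by α = √(4.03/2.02), so after 2 stages the overall factor is α^2 = (4.03/2.02)^(2/2).
= 1.99505^1 = 2.00.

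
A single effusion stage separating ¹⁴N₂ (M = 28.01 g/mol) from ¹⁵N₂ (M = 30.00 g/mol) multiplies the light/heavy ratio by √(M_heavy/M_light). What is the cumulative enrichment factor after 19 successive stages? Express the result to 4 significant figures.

1.919

Each stage multiplies the ratio by α = √(30.00/28.01), so after 19 stages the overall factor is α^19 = (30.00/28.01)^(19/2).
= 1.07105^(19/2) = 1.919.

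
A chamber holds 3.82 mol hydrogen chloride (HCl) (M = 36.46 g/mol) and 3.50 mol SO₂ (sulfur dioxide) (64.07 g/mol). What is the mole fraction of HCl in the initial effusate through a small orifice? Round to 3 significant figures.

Effusion rate of each component ∝ n_i/√M_i (partial pressure × 1/√M).
Mole fraction of HCl in the effusate = (n_HCl/√M_HCl) / (n_HCl/√M_HCl + n_SO₂/√M_SO₂)
= (3.82/√36.46) / (3.82/√36.46 + 3.50/√64.07) = 0.6326/(0.6326 + 0.4373) = 0.591.

0.591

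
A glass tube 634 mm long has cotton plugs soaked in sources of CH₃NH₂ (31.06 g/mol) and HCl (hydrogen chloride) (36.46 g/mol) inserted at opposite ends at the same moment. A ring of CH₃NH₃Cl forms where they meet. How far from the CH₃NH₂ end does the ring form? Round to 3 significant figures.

Distances travelled in equal time are proportional to diffusion rates, so d_CH₃NH₂/d_HCl = √(M_HCl/M_CH₃NH₂) = √(36.46/31.06) = 1.083.
With d_CH₃NH₂ + d_HCl = 634 mm, d_HCl = 634/(1 + 1.083) = 304.3 mm.
d_CH₃NH₂ = 634 − 304.3 = 330 mm.

330 mm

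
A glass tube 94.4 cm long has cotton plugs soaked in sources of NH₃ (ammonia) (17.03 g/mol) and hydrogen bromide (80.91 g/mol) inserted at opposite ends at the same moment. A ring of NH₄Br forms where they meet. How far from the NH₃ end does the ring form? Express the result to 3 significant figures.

64.7 cm

Graham's law gives d_NH₃/d_HBr = rate_NH₃/rate_HBr = √(M_HBr/M_NH₃) = √(80.91/17.03) = 2.180.
With d_NH₃ + d_HBr = 94.4 cm, d_HBr = 94.4/(1 + 2.180) = 29.69 cm.
d_NH₃ = 94.4 − 29.69 = 64.7 cm.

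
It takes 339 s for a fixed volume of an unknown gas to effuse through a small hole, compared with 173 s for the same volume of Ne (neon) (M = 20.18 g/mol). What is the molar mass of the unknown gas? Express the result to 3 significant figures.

Graham's law gives t_X/t_Ne = √(M_X/M_Ne).
339/173 = 1.960 = √(M_X/20.18)
M_X = 20.18 × 1.960² = 20.18 × 3.840 = 77.5 g/mol

77.5 g/mol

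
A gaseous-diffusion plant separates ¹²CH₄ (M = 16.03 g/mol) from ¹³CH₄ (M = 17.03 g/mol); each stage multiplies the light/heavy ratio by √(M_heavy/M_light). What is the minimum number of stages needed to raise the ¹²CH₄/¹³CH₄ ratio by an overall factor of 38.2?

Single-stage factor α = √(17.03/16.03), so ln α = ½ ln(1.06238) = 0.03026.
Need α^N ≥ 38.2 ⇒ N ≥ ln(38.2) / ln α = 3.643 / 0.03026 = 120.40.
Rounding up, N = 121 stages.

121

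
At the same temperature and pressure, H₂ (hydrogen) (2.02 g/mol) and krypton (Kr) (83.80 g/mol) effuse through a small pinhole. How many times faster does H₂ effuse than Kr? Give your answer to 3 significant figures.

Since effusion rate ∝ 1/√M, rate_H₂/rate_Kr = √(M_Kr/M_H₂) = √(83.80/2.02) = √41.49 = 6.44.

6.44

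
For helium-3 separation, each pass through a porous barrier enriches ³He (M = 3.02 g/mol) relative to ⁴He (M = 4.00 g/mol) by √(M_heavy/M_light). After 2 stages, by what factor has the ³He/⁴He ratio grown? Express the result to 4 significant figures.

1.325

After 2 stages the ratio has grown by (√(4.00/3.02))^2 = (4.00/3.02)^(2/2).
= 1.32450^1 = 1.325.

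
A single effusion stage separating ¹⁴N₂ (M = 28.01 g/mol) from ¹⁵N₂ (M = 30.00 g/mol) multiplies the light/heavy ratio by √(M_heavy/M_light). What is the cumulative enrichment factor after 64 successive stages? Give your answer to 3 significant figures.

After 64 stages the ratio has grown by (√(30.00/28.01))^64 = (30.00/28.01)^(64/2).
= 1.07105^32 = 8.99.

8.99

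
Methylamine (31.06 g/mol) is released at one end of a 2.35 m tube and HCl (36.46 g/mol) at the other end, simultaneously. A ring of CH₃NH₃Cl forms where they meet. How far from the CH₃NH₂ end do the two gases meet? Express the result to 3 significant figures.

1.22 m

Graham's law gives d_CH₃NH₂/d_HCl = rate_CH₃NH₂/rate_HCl = √(M_HCl/M_CH₃NH₂) = √(36.46/31.06) = 1.083.
With d_CH₃NH₂ + d_HCl = 2.35 m, d_HCl = 2.35/(1 + 1.083) = 1.128 m.
d_CH₃NH₂ = 2.35 − 1.128 = 1.22 m.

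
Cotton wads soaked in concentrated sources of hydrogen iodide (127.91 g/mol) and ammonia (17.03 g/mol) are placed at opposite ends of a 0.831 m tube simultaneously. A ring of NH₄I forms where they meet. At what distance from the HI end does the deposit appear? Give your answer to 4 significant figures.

0.2222 m

The fronts meet when d_HI + d_NH₃ = L with d_HI/d_NH₃ = √(M_NH₃/M_HI) (Graham's law). Here √(M_NH₃/M_HI) = √(17.03/127.91) = 0.3649.
With d_HI + d_NH₃ = 0.831 m, d_NH₃ = 0.831/(1 + 0.3649) = 0.6088 m.
d_HI = 0.831 − 0.6088 = 0.2222 m.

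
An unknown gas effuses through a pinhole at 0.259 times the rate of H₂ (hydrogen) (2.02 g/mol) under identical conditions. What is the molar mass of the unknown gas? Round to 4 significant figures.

From Graham's law, rate_X/rate_H₂ = √(M_H₂/M_X).
0.259 = √(2.02/M_X)
M_X = 2.02 / 0.259² = 2.02 / 0.06708 = 30.11 g/mol

30.11 g/mol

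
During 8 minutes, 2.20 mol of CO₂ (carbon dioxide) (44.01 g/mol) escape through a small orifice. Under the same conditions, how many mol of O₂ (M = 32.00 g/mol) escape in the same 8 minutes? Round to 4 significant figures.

2.580 mol

From Graham's law, rate_O₂/rate_CO₂ = √(M_CO₂/M_O₂) = √(44.01/32.00) = √1.375 = 1.173.
So the amount for O₂ is 2.20 × 1.173 = 2.580 mol.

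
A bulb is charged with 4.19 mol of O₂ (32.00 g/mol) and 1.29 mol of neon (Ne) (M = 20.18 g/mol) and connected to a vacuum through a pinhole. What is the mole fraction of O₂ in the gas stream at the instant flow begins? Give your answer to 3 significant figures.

0.721

Each component's effusion rate ∝ (its partial pressure)·(1/√M) ∝ n_i/√M_i.
So x_O₂ in the escaping gas = (n_O₂/√M_O₂) / Σ(n_i/√M_i)
= (4.19/√32.00) / (4.19/√32.00 + 1.29/√20.18) = 0.7407/(0.7407 + 0.2872) = 0.721.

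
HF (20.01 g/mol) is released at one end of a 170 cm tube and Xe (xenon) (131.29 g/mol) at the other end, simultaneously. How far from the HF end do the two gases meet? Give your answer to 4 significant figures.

122.3 cm

The fronts meet when d_HF + d_Xe = L with d_HF/d_Xe = √(M_Xe/M_HF) (Graham's law). Here √(M_Xe/M_HF) = √(131.29/20.01) = 2.561.
With d_HF + d_Xe = 170 cm, d_Xe = 170/(1 + 2.561) = 47.73 cm.
d_HF = 170 − 47.73 = 122.3 cm.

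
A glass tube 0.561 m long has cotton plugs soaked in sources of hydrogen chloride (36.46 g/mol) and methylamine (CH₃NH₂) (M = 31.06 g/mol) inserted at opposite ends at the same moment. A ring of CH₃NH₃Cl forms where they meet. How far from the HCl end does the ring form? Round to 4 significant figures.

In equal time, each gas travels a distance ∝ its rate ∝ 1/√M, so d_HCl/d_CH₃NH₂ = √(M_CH₃NH₂/M_HCl) = √(31.06/36.46) = 0.9230.
With d_HCl + d_CH₃NH₂ = 0.561 m, d_CH₃NH₂ = 0.561/(1 + 0.9230) = 0.2917 m.
d_HCl = 0.561 − 0.2917 = 0.2693 m.

0.2693 m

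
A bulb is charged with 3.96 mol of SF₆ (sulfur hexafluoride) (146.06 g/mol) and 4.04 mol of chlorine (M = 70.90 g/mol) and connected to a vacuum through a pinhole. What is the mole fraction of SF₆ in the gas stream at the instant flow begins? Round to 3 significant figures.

0.406

Rate_i ∝ x_i/√M_i (Graham's law weighted by mole fraction), so the effusate composition follows n_i/√M_i.
x_SF₆(eff) = (n_SF₆/√M_SF₆) / (n_SF₆/√M_SF₆ + n_Cl₂/√M_Cl₂)
= (3.96/√146.06) / (3.96/√146.06 + 4.04/√70.90) = 0.3277/(0.3277 + 0.4798) = 0.406.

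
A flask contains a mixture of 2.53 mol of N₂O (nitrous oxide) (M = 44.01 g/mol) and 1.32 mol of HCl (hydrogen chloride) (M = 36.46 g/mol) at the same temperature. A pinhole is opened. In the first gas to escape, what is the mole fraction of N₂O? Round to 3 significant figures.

Each component's effusion rate ∝ (its partial pressure)·(1/√M) ∝ n_i/√M_i.
So x_N₂O in the escaping gas = (n_N₂O/√M_N₂O) / Σ(n_i/√M_i)
= (2.53/√44.01) / (2.53/√44.01 + 1.32/√36.46) = 0.3814/(0.3814 + 0.2186) = 0.636.

0.636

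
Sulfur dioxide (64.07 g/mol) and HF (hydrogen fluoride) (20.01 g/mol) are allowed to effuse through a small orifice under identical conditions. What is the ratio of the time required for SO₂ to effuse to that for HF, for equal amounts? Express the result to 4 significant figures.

1.789

Using Graham's law: t_SO₂/t_HF = √(M_SO₂/M_HF) = √(64.07/20.01) = √3.202 = 1.789.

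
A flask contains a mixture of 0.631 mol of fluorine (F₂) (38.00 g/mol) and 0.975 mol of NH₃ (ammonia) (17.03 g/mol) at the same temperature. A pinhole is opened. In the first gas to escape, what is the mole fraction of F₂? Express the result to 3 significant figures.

0.302

The effusion rate of species i is ∝ p_i/√M_i ∝ n_i/√M_i.
Mole fraction of F₂ in the effusate = (n_F₂/√M_F₂) / (n_F₂/√M_F₂ + n_NH₃/√M_NH₃)
= (0.631/√38.00) / (0.631/√38.00 + 0.975/√17.03) = 0.1024/(0.1024 + 0.2363) = 0.302.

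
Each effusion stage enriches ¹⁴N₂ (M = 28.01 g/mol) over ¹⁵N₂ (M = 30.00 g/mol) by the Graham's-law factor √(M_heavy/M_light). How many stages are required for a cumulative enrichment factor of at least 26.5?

With α = √(30.00/28.01) per stage, ln α = ½ ln(1.07105) = 0.03432.
Need α^N ≥ 26.5 ⇒ N ≥ ln(26.5) / ln α = 3.277 / 0.03432 = 95.49.
Rounding up, N = 96 stages.

96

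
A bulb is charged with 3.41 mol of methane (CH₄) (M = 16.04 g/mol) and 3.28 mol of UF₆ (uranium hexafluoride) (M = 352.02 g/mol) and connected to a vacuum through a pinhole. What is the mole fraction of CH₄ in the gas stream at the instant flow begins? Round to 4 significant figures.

The effusion rate of species i is ∝ p_i/√M_i ∝ n_i/√M_i.
Mole fraction of CH₄ in the effusate = (n_CH₄/√M_CH₄) / (n_CH₄/√M_CH₄ + n_UF₆/√M_UF₆)
= (3.41/√16.04) / (3.41/√16.04 + 3.28/√352.02) = 0.8514/(0.8514 + 0.1748) = 0.8297.

0.8297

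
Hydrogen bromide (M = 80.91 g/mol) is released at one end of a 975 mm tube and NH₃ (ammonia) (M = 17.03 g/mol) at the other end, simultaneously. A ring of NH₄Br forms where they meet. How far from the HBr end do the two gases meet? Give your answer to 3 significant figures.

Distances travelled in equal time are proportional to diffusion rates, so d_HBr/d_NH₃ = √(M_NH₃/M_HBr) = √(17.03/80.91) = 0.4588.
With d_HBr + d_NH₃ = 975 mm, d_NH₃ = 975/(1 + 0.4588) = 668.4 mm.
d_HBr = 975 − 668.4 = 307 mm.

307 mm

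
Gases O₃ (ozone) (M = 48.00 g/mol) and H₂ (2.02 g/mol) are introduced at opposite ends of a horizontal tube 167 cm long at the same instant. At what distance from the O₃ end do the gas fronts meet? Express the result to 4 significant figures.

28.43 cm

Graham's law gives d_O₃/d_H₂ = rate_O₃/rate_H₂ = √(M_H₂/M_O₃) = √(2.02/48.00) = 0.2051.
With d_O₃ + d_H₂ = 167 cm, d_H₂ = 167/(1 + 0.2051) = 138.6 cm.
d_O₃ = 167 − 138.6 = 28.43 cm.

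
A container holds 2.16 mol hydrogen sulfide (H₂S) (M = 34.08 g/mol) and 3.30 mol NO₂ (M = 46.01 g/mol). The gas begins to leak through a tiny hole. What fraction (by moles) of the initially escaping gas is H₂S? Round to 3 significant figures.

Rate_i ∝ x_i/√M_i (Graham's law weighted by mole fraction), so the effusate composition follows n_i/√M_i.
x_H₂S(eff) = (n_H₂S/√M_H₂S) / (n_H₂S/√M_H₂S + n_NO₂/√M_NO₂)
= (2.16/√34.08) / (2.16/√34.08 + 3.30/√46.01) = 0.3700/(0.3700 + 0.4865) = 0.432.

0.432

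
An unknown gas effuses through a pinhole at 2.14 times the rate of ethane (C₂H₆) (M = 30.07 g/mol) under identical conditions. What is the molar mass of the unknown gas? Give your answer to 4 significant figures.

6.566 g/mol

Since effusion rate ∝ 1/√M, rate_X/rate_C₂H₆ = √(M_C₂H₆/M_X).
2.14 = √(30.07/M_X)
M_X = 30.07 / 2.14² = 30.07 / 4.580 = 6.566 g/mol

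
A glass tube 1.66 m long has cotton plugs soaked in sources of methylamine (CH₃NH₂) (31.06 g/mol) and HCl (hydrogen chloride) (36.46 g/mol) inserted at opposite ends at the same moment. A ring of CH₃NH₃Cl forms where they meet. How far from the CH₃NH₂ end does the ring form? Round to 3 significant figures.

0.863 m

Graham's law gives d_CH₃NH₂/d_HCl = rate_CH₃NH₂/rate_HCl = √(M_HCl/M_CH₃NH₂) = √(36.46/31.06) = 1.083.
With d_CH₃NH₂ + d_HCl = 1.66 m, d_HCl = 1.66/(1 + 1.083) = 0.7968 m.
d_CH₃NH₂ = 1.66 − 0.7968 = 0.863 m.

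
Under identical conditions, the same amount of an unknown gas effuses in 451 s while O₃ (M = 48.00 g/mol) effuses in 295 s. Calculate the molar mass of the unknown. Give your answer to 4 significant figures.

Using Graham's law: t_X/t_O₃ = √(M_X/M_O₃).
451/295 = 1.529 = √(M_X/48.00)
M_X = 48.00 × 1.529² = 48.00 × 2.337 = 112.2 g/mol

112.2 g/mol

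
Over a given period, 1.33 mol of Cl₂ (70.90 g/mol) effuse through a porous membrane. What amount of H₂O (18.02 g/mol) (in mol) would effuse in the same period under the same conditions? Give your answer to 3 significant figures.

2.64 mol

Using Graham's law: rate_H₂O/rate_Cl₂ = √(M_Cl₂/M_H₂O) = √(70.90/18.02) = √3.935 = 1.984.
So the amount for H₂O is 1.33 × 1.984 = 2.64 mol.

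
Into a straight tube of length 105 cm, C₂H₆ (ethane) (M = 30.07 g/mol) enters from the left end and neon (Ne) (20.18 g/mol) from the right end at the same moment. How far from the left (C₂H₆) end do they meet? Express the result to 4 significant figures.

47.28 cm

Distances travelled in equal time are proportional to diffusion rates, so d_C₂H₆/d_Ne = √(M_Ne/M_C₂H₆) = √(20.18/30.07) = 0.8192.
With d_C₂H₆ + d_Ne = 105 cm, d_Ne = 105/(1 + 0.8192) = 57.72 cm.
d_C₂H₆ = 105 − 57.72 = 47.28 cm.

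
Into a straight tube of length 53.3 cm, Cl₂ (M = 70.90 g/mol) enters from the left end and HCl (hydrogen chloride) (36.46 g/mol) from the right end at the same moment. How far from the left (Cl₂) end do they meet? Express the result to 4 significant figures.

Graham's law gives d_Cl₂/d_HCl = rate_Cl₂/rate_HCl = √(M_HCl/M_Cl₂) = √(36.46/70.90) = 0.7171.
With d_Cl₂ + d_HCl = 53.3 cm, d_HCl = 53.3/(1 + 0.7171) = 31.04 cm.
d_Cl₂ = 53.3 − 31.04 = 22.26 cm.

22.26 cm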